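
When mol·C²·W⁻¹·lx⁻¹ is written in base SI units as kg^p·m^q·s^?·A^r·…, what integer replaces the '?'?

C = A·s = s·A (charge = current × time).
So C² = s²·A².
W = J/s (power = energy per time),
    = kg·m²·s⁻³.
So W⁻¹ = kg⁻¹·m⁻²·s³.
lx = lm/m² (illuminance = luminous flux per area),
    = m⁻²·cd.
So lx⁻¹ = m²·cd⁻¹.
Combining: mol·C²·W⁻¹·lx⁻¹ = mol · (s²·A²) · (kg⁻¹·m⁻²·s³) · (m²·cd⁻¹) = kg⁻¹·s⁵·A²·mol·cd⁻¹.
The exponent of s is 5.

5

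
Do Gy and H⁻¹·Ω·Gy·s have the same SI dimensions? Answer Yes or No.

Left side:
  Gy = J/kg (absorbed dose = energy per mass),
      = m²·s⁻².
Right side:
  H = Wb/A (inductance = flux per current),
      = kg·m²·s⁻²·A⁻².
  So H⁻¹ = kg⁻¹·m⁻²·s²·A².
  Ω = V/A (resistance = voltage per current),
      = kg·m²·s⁻³·A⁻².
  Gy = J/kg (absorbed dose = energy per mass),
      = m²·s⁻².
  Combining: H⁻¹·Ω·Gy·s = (kg⁻¹·m⁻²·s²·A²) · (kg·m²·s⁻³·A⁻²) · (m²·s⁻²) · s = m²·s⁻².
Both reduce to m²·s⁻².

Yes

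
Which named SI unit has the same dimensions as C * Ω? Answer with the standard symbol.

C = A·s = s·A (charge = current × time).
Ω = V/A (resistance = voltage per current),
    = kg·m²·s⁻³·A⁻².
Combining: C·Ω = (s·A) · (kg·m²·s⁻³·A⁻²) = kg·m²·s⁻²·A⁻¹.
kg·m²·s⁻²·A⁻¹ is the base-SI form of the weber.

Wb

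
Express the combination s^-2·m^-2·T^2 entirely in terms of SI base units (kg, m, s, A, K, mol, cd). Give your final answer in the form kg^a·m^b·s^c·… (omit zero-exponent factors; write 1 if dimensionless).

kg²·m⁻²·s⁻⁶·A⁻²

T = Wb/m² (flux density = flux per area),
    = kg·s⁻²·A⁻¹.
So T² = kg²·s⁻⁴·A⁻².
Combining: s⁻²·m⁻²·T² = s⁻² · m⁻² · (kg²·s⁻⁴·A⁻²) = kg²·m⁻²·s⁻⁶·A⁻².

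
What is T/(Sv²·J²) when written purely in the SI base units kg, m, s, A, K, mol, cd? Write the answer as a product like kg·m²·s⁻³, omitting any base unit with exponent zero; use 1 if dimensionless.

kg⁻¹·m⁻⁸·s⁶·A⁻¹

Sv = J/kg (equivalent dose = energy per mass),
    = m²·s⁻².
So Sv⁻² = m⁻⁴·s⁴.
J = N·m (work = force × distance),
    = kg·m²·s⁻².
So J⁻² = kg⁻²·m⁻⁴·s⁴.
T = Wb/m² (flux density = flux per area),
    = kg·s⁻²·A⁻¹.
Combining: Sv⁻²·J⁻²·T = (m⁻⁴·s⁴) · (kg⁻²·m⁻⁴·s⁴) · (kg·s⁻²·A⁻¹) = kg⁻¹·m⁻⁸·s⁶·A⁻¹.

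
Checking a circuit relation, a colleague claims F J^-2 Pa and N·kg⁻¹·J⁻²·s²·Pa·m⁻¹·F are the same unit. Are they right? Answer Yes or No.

Left side:
  F = C/V (capacitance = charge per voltage),
      = A·s/(kg·m²·s⁻³·A⁻¹) (substituting C and V),
      = kg⁻¹·m⁻²·s⁴·A².
  J = N·m (work = force × distance),
      = kg·m²·s⁻².
  So J⁻² = kg⁻²·m⁻⁴·s⁴.
  Pa = N/m² (pressure = force per area),
      = kg·m⁻¹·s⁻².
  Combining: F·J⁻²·Pa = (kg⁻¹·m⁻²·s⁴·A²) · (kg⁻²·m⁻⁴·s⁴) · (kg·m⁻¹·s⁻²) = kg⁻²·m⁻⁷·s⁶·A².
Right side:
  N = kg·m·s⁻².
  J = kg·m²·s⁻².
  So J⁻² = kg⁻²·m⁻⁴·s⁴.
  Pa = kg·m⁻¹·s⁻².
  F = kg⁻¹·m⁻²·s⁴·A².
  Combining: N·kg⁻¹·J⁻²·s²·Pa·m⁻¹·F = (kg·m·s⁻²) · kg⁻¹ · (kg⁻²·m⁻⁴·s⁴) · s² · (kg·m⁻¹·s⁻²) · m⁻¹ · (kg⁻¹·m⁻²·s⁴·A²) = kg⁻²·m⁻⁷·s⁶·A².
Both reduce to kg⁻²·m⁻⁷·s⁶·A².

Yes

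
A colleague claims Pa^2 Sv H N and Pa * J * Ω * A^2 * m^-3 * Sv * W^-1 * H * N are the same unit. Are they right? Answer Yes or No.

Left side:
  Pa = kg·m⁻¹·s⁻².
  So Pa² = kg²·m⁻²·s⁻⁴.
  Sv = m²·s⁻².
  H = kg·m²·s⁻²·A⁻².
  N = kg·m·s⁻².
  Combining: Pa²·Sv·H·N = (kg²·m⁻²·s⁻⁴) · (m²·s⁻²) · (kg·m²·s⁻²·A⁻²) · (kg·m·s⁻²) = kg⁴·m³·s⁻¹⁰·A⁻².
Right side:
  Pa = kg·m⁻¹·s⁻².
  J = kg·m²·s⁻².
  Ω = kg·m²·s⁻³·A⁻².
  Sv = m²·s⁻².
  W = kg·m²·s⁻³.
  So W⁻¹ = kg⁻¹·m⁻²·s³.
  H = kg·m²·s⁻²·A⁻².
  N = kg·m·s⁻².
  Combining: Pa·J·Ω·A²·m⁻³·Sv·W⁻¹·H·N = (kg·m⁻¹·s⁻²) · (kg·m²·s⁻²) · (kg·m²·s⁻³·A⁻²) · A² · m⁻³ · (m²·s⁻²) · (kg⁻¹·m⁻²·s³) · (kg·m²·s⁻²·A⁻²) · (kg·m·s⁻²) = kg⁴·m³·s⁻¹⁰·A⁻².
Both reduce to kg⁴·m³·s⁻¹⁰·A⁻².

Yes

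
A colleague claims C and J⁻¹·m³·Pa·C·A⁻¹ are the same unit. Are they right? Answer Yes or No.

Left side:
  C = s·A.
Right side:
  J = kg·m²·s⁻².
  So J⁻¹ = kg⁻¹·m⁻²·s².
  Pa = kg·m⁻¹·s⁻².
  C = s·A.
  Combining: J⁻¹·m³·Pa·C·A⁻¹ = (kg⁻¹·m⁻²·s²) · m³ · (kg·m⁻¹·s⁻²) · (s·A) · A⁻¹ = s.
Left is s·A; right is s — different.

No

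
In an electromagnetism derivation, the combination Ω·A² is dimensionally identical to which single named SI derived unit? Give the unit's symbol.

Ω = V/A (resistance = voltage per current),
    = kg·m²·s⁻³·A⁻².
Combining: Ω·A² = (kg·m²·s⁻³·A⁻²) · A² = kg·m²·s⁻³.
kg·m²·s⁻³ is the base-SI form of the watt.

W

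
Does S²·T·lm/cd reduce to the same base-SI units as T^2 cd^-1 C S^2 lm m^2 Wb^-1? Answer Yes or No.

No

Left side:
  S = 1/Ω (conductance is reciprocal resistance),
      = kg⁻¹·m⁻²·s³·A².
  So S² = kg⁻²·m⁻⁴·s⁶·A⁴.
  T = Wb/m² (flux density = flux per area),
      = kg·s⁻²·A⁻¹.
  lm = cd·sr = cd (luminous flux; sr is dimensionless).
  Combining: S²·T·lm·cd⁻¹ = (kg⁻²·m⁻⁴·s⁶·A⁴) · (kg·s⁻²·A⁻¹) · cd · cd⁻¹ = kg⁻¹·m⁻⁴·s⁴·A³.
Right side:
  T = Wb/m² (flux density = flux per area),
      = kg·s⁻²·A⁻¹.
  So T² = kg²·s⁻⁴·A⁻².
  C = A·s = s·A (charge = current × time).
  S = 1/Ω (conductance is reciprocal resistance),
      = kg⁻¹·m⁻²·s³·A².
  So S² = kg⁻²·m⁻⁴·s⁶·A⁴.
  lm = cd·sr = cd (luminous flux; sr is dimensionless).
  Wb = V·s (flux: a volt is a weber per second),
      = kg·m²·s⁻²·A⁻¹.
  So Wb⁻¹ = kg⁻¹·m⁻²·s²·A.
  Combining: T²·cd⁻¹·C·S²·lm·m²·Wb⁻¹ = (kg²·s⁻⁴·A⁻²) · cd⁻¹ · (s·A) · (kg⁻²·m⁻⁴·s⁶·A⁴) · cd · m² · (kg⁻¹·m⁻²·s²·A) = kg⁻¹·m⁻⁴·s⁵·A⁴.
Left is kg⁻¹·m⁻⁴·s⁴·A³; right is kg⁻¹·m⁻⁴·s⁵·A⁴ — different.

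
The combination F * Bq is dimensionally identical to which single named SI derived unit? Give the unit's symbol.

S

F = kg⁻¹·m⁻²·s⁴·A².
Bq = s⁻¹.
Combining: F·Bq = (kg⁻¹·m⁻²·s⁴·A²) · s⁻¹ = kg⁻¹·m⁻²·s³·A².
kg⁻¹·m⁻²·s³·A² is the base-SI form of the siemens.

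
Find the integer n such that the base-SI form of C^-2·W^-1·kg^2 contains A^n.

C = s·A.
So C⁻² = s⁻²·A⁻².
W = kg·m²·s⁻³.
So W⁻¹ = kg⁻¹·m⁻²·s³.
Combining: C⁻²·W⁻¹·kg² = (s⁻²·A⁻²) · (kg⁻¹·m⁻²·s³) · kg² = kg·m⁻²·s·A⁻².
The exponent of A is -2.

-2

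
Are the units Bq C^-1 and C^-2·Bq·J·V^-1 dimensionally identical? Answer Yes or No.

Left side:
  Bq = 1/s = s⁻¹ (activity is decays per second).
  C = A·s = s·A (charge = current × time).
  So C⁻¹ = s⁻¹·A⁻¹.
  Combining: Bq·C⁻¹ = s⁻¹ · (s⁻¹·A⁻¹) = s⁻²·A⁻¹.
Right side:
  C = s·A.
  So C⁻² = s⁻²·A⁻².
  Bq = s⁻¹.
  J = kg·m²·s⁻².
  V = kg·m²·s⁻³·A⁻¹.
  So V⁻¹ = kg⁻¹·m⁻²·s³·A.
  Combining: C⁻²·Bq·J·V⁻¹ = (s⁻²·A⁻²) · s⁻¹ · (kg·m²·s⁻²) · (kg⁻¹·m⁻²·s³·A) = s⁻²·A⁻¹.
Both reduce to s⁻²·A⁻¹.

Yes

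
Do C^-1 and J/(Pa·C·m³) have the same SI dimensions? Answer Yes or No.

Left side:
  C = A·s = s·A (charge = current × time).
  So C⁻¹ = s⁻¹·A⁻¹.
Right side:
  Pa = N/m² (pressure = force per area),
      = kg·m⁻¹·s⁻².
  So Pa⁻¹ = kg⁻¹·m·s².
  J = N·m (work = force × distance),
      = kg·m²·s⁻².
  C = A·s = s·A (charge = current × time).
  So C⁻¹ = s⁻¹·A⁻¹.
  Combining: Pa⁻¹·J·C⁻¹·m⁻³ = (kg⁻¹·m·s²) · (kg·m²·s⁻²) · (s⁻¹·A⁻¹) · m⁻³ = s⁻¹·A⁻¹.
Both reduce to s⁻¹·A⁻¹.

Yes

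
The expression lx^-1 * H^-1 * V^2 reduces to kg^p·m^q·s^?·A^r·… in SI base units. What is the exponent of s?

-4

lx = m⁻²·cd.
So lx⁻¹ = m²·cd⁻¹.
H = kg·m²·s⁻²·A⁻².
So H⁻¹ = kg⁻¹·m⁻²·s²·A².
V = kg·m²·s⁻³·A⁻¹.
So V² = kg²·m⁴·s⁻⁶·A⁻².
Combining: lx⁻¹·H⁻¹·V² = (m²·cd⁻¹) · (kg⁻¹·m⁻²·s²·A²) · (kg²·m⁴·s⁻⁶·A⁻²) = kg·m⁴·s⁻⁴·cd⁻¹.
The exponent of s is -4.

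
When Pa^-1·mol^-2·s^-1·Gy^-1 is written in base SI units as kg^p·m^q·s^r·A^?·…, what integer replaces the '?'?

Pa = N/m² (pressure = force per area),
    = kg·m⁻¹·s⁻².
So Pa⁻¹ = kg⁻¹·m·s².
Gy = J/kg (absorbed dose = energy per mass),
    = m²·s⁻².
So Gy⁻¹ = m⁻²·s².
Combining: Pa⁻¹·mol⁻²·s⁻¹·Gy⁻¹ = (kg⁻¹·m·s²) · mol⁻² · s⁻¹ · (m⁻²·s²) = kg⁻¹·m⁻¹·s³·mol⁻².
The exponent of A is 0.

0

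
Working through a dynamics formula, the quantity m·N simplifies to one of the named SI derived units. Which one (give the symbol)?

N = kg·m/s² = kg·m·s⁻² (force = mass × acceleration).
Combining: m·N = m · (kg·m·s⁻²) = kg·m²·s⁻².
kg·m²·s⁻² is the base-SI form of the joule.

J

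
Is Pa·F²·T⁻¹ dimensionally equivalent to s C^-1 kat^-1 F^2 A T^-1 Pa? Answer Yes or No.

No

Left side:
  Pa = N/m² (pressure = force per area),
      = kg·m⁻¹·s⁻².
  F = C/V (capacitance = charge per voltage),
      = A·s/(kg·m²·s⁻³·A⁻¹) (substituting C and V),
      = kg⁻¹·m⁻²·s⁴·A².
  So F² = kg⁻²·m⁻⁴·s⁸·A⁴.
  T = Wb/m² (flux density = flux per area),
      = kg·s⁻²·A⁻¹.
  So T⁻¹ = kg⁻¹·s²·A.
  Combining: Pa·F²·T⁻¹ = (kg·m⁻¹·s⁻²) · (kg⁻²·m⁻⁴·s⁸·A⁴) · (kg⁻¹·s²·A) = kg⁻²·m⁻⁵·s⁸·A⁵.
Right side:
  C = A·s = s·A (charge = current × time).
  So C⁻¹ = s⁻¹·A⁻¹.
  kat = mol/s = s⁻¹·mol (catalytic activity).
  So kat⁻¹ = s·mol⁻¹.
  F = C/V (capacitance = charge per voltage),
      = A·s/(kg·m²·s⁻³·A⁻¹) (substituting C and V),
      = kg⁻¹·m⁻²·s⁴·A².
  So F² = kg⁻²·m⁻⁴·s⁸·A⁴.
  T = Wb/m² (flux density = flux per area),
      = kg·s⁻²·A⁻¹.
  So T⁻¹ = kg⁻¹·s²·A.
  Pa = N/m² (pressure = force per area),
      = kg·m⁻¹·s⁻².
  Combining: s·C⁻¹·kat⁻¹·F²·A·T⁻¹·Pa = s · (s⁻¹·A⁻¹) · (s·mol⁻¹) · (kg⁻²·m⁻⁴·s⁸·A⁴) · A · (kg⁻¹·s²·A) · (kg·m⁻¹·s⁻²) = kg⁻²·m⁻⁵·s⁹·A⁵·mol⁻¹.
Left is kg⁻²·m⁻⁵·s⁸·A⁵; right is kg⁻²·m⁻⁵·s⁹·A⁵·mol⁻¹ — different.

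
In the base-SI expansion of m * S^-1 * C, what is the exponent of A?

-1

S = kg⁻¹·m⁻²·s³·A².
So S⁻¹ = kg·m²·s⁻³·A⁻².
C = s·A.
Combining: m·S⁻¹·C = m · (kg·m²·s⁻³·A⁻²) · (s·A) = kg·m³·s⁻²·A⁻¹.
The exponent of A is -1.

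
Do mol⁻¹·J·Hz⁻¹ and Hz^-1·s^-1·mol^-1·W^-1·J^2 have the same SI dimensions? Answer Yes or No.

Left side:
  J = kg·m²·s⁻².
  Hz = s⁻¹.
  So Hz⁻¹ = s.
  Combining: mol⁻¹·J·Hz⁻¹ = mol⁻¹ · (kg·m²·s⁻²) · s = kg·m²·s⁻¹·mol⁻¹.
Right side:
  Hz = 1/s = s⁻¹ (frequency is cycles per second).
  So Hz⁻¹ = s.
  W = J/s (power = energy per time),
      = kg·m²·s⁻³.
  So W⁻¹ = kg⁻¹·m⁻²·s³.
  J = N·m (work = force × distance),
      = kg·m²·s⁻².
  So J² = kg²·m⁴·s⁻⁴.
  Combining: Hz⁻¹·s⁻¹·mol⁻¹·W⁻¹·J² = s · s⁻¹ · mol⁻¹ · (kg⁻¹·m⁻²·s³) · (kg²·m⁴·s⁻⁴) = kg·m²·s⁻¹·mol⁻¹.
Both reduce to kg·m²·s⁻¹·mol⁻¹.

Yes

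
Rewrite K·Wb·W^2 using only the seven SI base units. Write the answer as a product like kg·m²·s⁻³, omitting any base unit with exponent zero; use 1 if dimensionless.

kg³·m⁶·s⁻⁸·A⁻¹·K

Wb = kg·m²·s⁻²·A⁻¹.
W = kg·m²·s⁻³.
So W² = kg²·m⁴·s⁻⁶.
Combining: K·Wb·W² = K · (kg·m²·s⁻²·A⁻¹) · (kg²·m⁴·s⁻⁶) = kg³·m⁶·s⁻⁸·A⁻¹·K.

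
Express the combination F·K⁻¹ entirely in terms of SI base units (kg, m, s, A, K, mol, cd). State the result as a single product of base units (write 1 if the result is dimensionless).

kg⁻¹·m⁻²·s⁴·A²·K⁻¹

F = C/V (capacitance = charge per voltage),
    = A·s/(kg·m²·s⁻³·A⁻¹) (substituting C and V),
    = kg⁻¹·m⁻²·s⁴·A².
Combining: F·K⁻¹ = (kg⁻¹·m⁻²·s⁴·A²) · K⁻¹ = kg⁻¹·m⁻²·s⁴·A²·K⁻¹.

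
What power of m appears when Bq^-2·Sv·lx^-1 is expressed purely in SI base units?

Bq = 1/s = s⁻¹ (activity is decays per second).
So Bq⁻² = s².
Sv = J/kg (equivalent dose = energy per mass),
    = m²·s⁻².
lx = lm/m² (illuminance = luminous flux per area),
    = m⁻²·cd.
So lx⁻¹ = m²·cd⁻¹.
Combining: Bq⁻²·Sv·lx⁻¹ = s² · (m²·s⁻²) · (m²·cd⁻¹) = m⁴·cd⁻¹.
The exponent of m is 4.

4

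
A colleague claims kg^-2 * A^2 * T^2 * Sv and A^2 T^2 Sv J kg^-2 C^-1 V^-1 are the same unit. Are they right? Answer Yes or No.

Yes

Left side:
  T = kg·s⁻²·A⁻¹.
  So T² = kg²·s⁻⁴·A⁻².
  Sv = m²·s⁻².
  Combining: kg⁻²·A²·T²·Sv = kg⁻² · A² · (kg²·s⁻⁴·A⁻²) · (m²·s⁻²) = m²·s⁻⁶.
Right side:
  T = kg·s⁻²·A⁻¹.
  So T² = kg²·s⁻⁴·A⁻².
  Sv = m²·s⁻².
  J = kg·m²·s⁻².
  C = s·A.
  So C⁻¹ = s⁻¹·A⁻¹.
  V = kg·m²·s⁻³·A⁻¹.
  So V⁻¹ = kg⁻¹·m⁻²·s³·A.
  Combining: A²·T²·Sv·J·kg⁻²·C⁻¹·V⁻¹ = A² · (kg²·s⁻⁴·A⁻²) · (m²·s⁻²) · (kg·m²·s⁻²) · kg⁻² · (s⁻¹·A⁻¹) · (kg⁻¹·m⁻²·s³·A) = m²·s⁻⁶.
Both reduce to m²·s⁻⁶.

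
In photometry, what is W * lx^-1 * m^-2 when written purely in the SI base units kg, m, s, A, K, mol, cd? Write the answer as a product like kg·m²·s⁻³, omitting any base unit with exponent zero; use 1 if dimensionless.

W = J/s (power = energy per time),
    = kg·m²·s⁻³.
lx = lm/m² (illuminance = luminous flux per area),
    = m⁻²·cd.
So lx⁻¹ = m²·cd⁻¹.
Combining: W·lx⁻¹·m⁻² = (kg·m²·s⁻³) · (m²·cd⁻¹) · m⁻² = kg·m²·s⁻³·cd⁻¹.

kg·m²·s⁻³·cd⁻¹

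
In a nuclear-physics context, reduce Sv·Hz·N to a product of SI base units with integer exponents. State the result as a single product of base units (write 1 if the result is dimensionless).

Sv = J/kg (equivalent dose = energy per mass),
    = m²·s⁻².
Hz = 1/s = s⁻¹ (frequency is cycles per second).
N = kg·m/s² = kg·m·s⁻² (force = mass × acceleration).
Combining: Sv·Hz·N = (m²·s⁻²) · s⁻¹ · (kg·m·s⁻²) = kg·m³·s⁻⁵.

kg·m³·s⁻⁵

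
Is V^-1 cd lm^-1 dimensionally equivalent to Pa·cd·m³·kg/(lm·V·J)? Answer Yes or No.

No

Left side:
  V = kg·m²·s⁻³·A⁻¹.
  So V⁻¹ = kg⁻¹·m⁻²·s³·A.
  lm = cd.
  So lm⁻¹ = cd⁻¹.
  Combining: V⁻¹·cd·lm⁻¹ = (kg⁻¹·m⁻²·s³·A) · cd · cd⁻¹ = kg⁻¹·m⁻²·s³·A.
Right side:
  lm = cd·sr = cd (luminous flux; sr is dimensionless).
  So lm⁻¹ = cd⁻¹.
  V = W/A (potential = power per current),
      = kg·m²·s⁻³·A⁻¹.
  So V⁻¹ = kg⁻¹·m⁻²·s³·A.
  Pa = N/m² (pressure = force per area),
      = kg·m⁻¹·s⁻².
  J = N·m (work = force × distance),
      = kg·m²·s⁻².
  So J⁻¹ = kg⁻¹·m⁻²·s².
  Combining: lm⁻¹·V⁻¹·Pa·cd·J⁻¹·m³·kg = cd⁻¹ · (kg⁻¹·m⁻²·s³·A) · (kg·m⁻¹·s⁻²) · cd · (kg⁻¹·m⁻²·s²) · m³ · kg = m⁻²·s³·A.
Left is kg⁻¹·m⁻²·s³·A; right is m⁻²·s³·A — different.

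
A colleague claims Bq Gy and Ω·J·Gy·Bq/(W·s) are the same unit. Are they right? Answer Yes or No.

Left side:
  Bq = 1/s = s⁻¹ (activity is decays per second).
  Gy = J/kg (absorbed dose = energy per mass),
      = m²·s⁻².
  Combining: Bq·Gy = s⁻¹ · (m²·s⁻²) = m²·s⁻³.
Right side:
  Ω = kg·m²·s⁻³·A⁻².
  J = kg·m²·s⁻².
  Gy = m²·s⁻².
  W = kg·m²·s⁻³.
  So W⁻¹ = kg⁻¹·m⁻²·s³.
  Bq = s⁻¹.
  Combining: Ω·J·Gy·W⁻¹·Bq·s⁻¹ = (kg·m²·s⁻³·A⁻²) · (kg·m²·s⁻²) · (m²·s⁻²) · (kg⁻¹·m⁻²·s³) · s⁻¹ · s⁻¹ = kg·m⁴·s⁻⁶·A⁻².
Left is m²·s⁻³; right is kg·m⁴·s⁻⁶·A⁻² — different.

No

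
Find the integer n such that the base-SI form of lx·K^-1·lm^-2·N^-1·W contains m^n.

lx = m⁻²·cd.
lm = cd.
So lm⁻² = cd⁻².
N = kg·m·s⁻².
So N⁻¹ = kg⁻¹·m⁻¹·s².
W = kg·m²·s⁻³.
Combining: lx·K⁻¹·lm⁻²·N⁻¹·W = (m⁻²·cd) · K⁻¹ · cd⁻² · (kg⁻¹·m⁻¹·s²) · (kg·m²·s⁻³) = m⁻¹·s⁻¹·K⁻¹·cd⁻¹.
The exponent of m is -1.

-1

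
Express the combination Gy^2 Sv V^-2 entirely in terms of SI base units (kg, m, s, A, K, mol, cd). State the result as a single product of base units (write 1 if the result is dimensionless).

kg⁻²·m²·A²

Gy = m²·s⁻².
So Gy² = m⁴·s⁻⁴.
Sv = m²·s⁻².
V = kg·m²·s⁻³·A⁻¹.
So V⁻² = kg⁻²·m⁻⁴·s⁶·A².
Combining: Gy²·Sv·V⁻² = (m⁴·s⁻⁴) · (m²·s⁻²) · (kg⁻²·m⁻⁴·s⁶·A²) = kg⁻²·m²·A².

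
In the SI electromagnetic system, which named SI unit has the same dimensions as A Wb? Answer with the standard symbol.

J

Wb = V·s (flux: a volt is a weber per second),
    = kg·m²·s⁻²·A⁻¹.
Combining: A·Wb = A · (kg·m²·s⁻²·A⁻¹) = kg·m²·s⁻².
kg·m²·s⁻² is the base-SI form of the joule.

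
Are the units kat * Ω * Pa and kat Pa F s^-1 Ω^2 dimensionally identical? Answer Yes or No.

Left side:
  kat = mol/s = s⁻¹·mol (catalytic activity).
  Ω = V/A (resistance = voltage per current),
      = kg·m²·s⁻³·A⁻².
  Pa = N/m² (pressure = force per area),
      = kg·m⁻¹·s⁻².
  Combining: kat·Ω·Pa = (s⁻¹·mol) · (kg·m²·s⁻³·A⁻²) · (kg·m⁻¹·s⁻²) = kg²·m·s⁻⁶·A⁻²·mol.
Right side:
  kat = mol/s = s⁻¹·mol (catalytic activity).
  Pa = N/m² (pressure = force per area),
      = kg·m⁻¹·s⁻².
  F = C/V (capacitance = charge per voltage),
      = A·s/(kg·m²·s⁻³·A⁻¹) (substituting C and V),
      = kg⁻¹·m⁻²·s⁴·A².
  Ω = V/A (resistance = voltage per current),
      = kg·m²·s⁻³·A⁻².
  So Ω² = kg²·m⁴·s⁻⁶·A⁻⁴.
  Combining: kat·Pa·F·s⁻¹·Ω² = (s⁻¹·mol) · (kg·m⁻¹·s⁻²) · (kg⁻¹·m⁻²·s⁴·A²) · s⁻¹ · (kg²·m⁴·s⁻⁶·A⁻⁴) = kg²·m·s⁻⁶·A⁻²·mol.
Both reduce to kg²·m·s⁻⁶·A⁻²·mol.

Yes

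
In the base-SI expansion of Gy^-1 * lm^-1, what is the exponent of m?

-2

Gy = J/kg (absorbed dose = energy per mass),
    = m²·s⁻².
So Gy⁻¹ = m⁻²·s².
lm = cd·sr = cd (luminous flux; sr is dimensionless).
So lm⁻¹ = cd⁻¹.
Combining: Gy⁻¹·lm⁻¹ = (m⁻²·s²) · cd⁻¹ = m⁻²·s²·cd⁻¹.
The exponent of m is -2.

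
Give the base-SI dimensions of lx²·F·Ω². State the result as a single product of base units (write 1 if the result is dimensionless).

kg·m⁻²·s⁻²·A⁻²·cd²

lx = m⁻²·cd.
So lx² = m⁻⁴·cd².
F = kg⁻¹·m⁻²·s⁴·A².
Ω = kg·m²·s⁻³·A⁻².
So Ω² = kg²·m⁴·s⁻⁶·A⁻⁴.
Combining: lx²·F·Ω² = (m⁻⁴·cd²) · (kg⁻¹·m⁻²·s⁴·A²) · (kg²·m⁴·s⁻⁶·A⁻⁴) = kg·m⁻²·s⁻²·A⁻²·cd².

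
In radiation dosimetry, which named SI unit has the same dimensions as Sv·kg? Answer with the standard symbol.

Sv = m²·s⁻².
Combining: Sv·kg = (m²·s⁻²) · kg = kg·m²·s⁻².
kg·m²·s⁻² is the base-SI form of the joule.

J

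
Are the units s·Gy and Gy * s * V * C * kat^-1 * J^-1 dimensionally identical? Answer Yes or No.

No

Left side:
  Gy = J/kg (absorbed dose = energy per mass),
      = m²·s⁻².
  Combining: s·Gy = s · (m²·s⁻²) = m²·s⁻¹.
Right side:
  Gy = J/kg (absorbed dose = energy per mass),
      = m²·s⁻².
  V = W/A (potential = power per current),
      = kg·m²·s⁻³·A⁻¹.
  C = A·s = s·A (charge = current × time).
  kat = mol/s = s⁻¹·mol (catalytic activity).
  So kat⁻¹ = s·mol⁻¹.
  J = N·m (work = force × distance),
      = kg·m²·s⁻².
  So J⁻¹ = kg⁻¹·m⁻²·s².
  Combining: Gy·s·V·C·kat⁻¹·J⁻¹ = (m²·s⁻²) · s · (kg·m²·s⁻³·A⁻¹) · (s·A) · (s·mol⁻¹) · (kg⁻¹·m⁻²·s²) = m²·mol⁻¹.
Left is m²·s⁻¹; right is m²·mol⁻¹ — different.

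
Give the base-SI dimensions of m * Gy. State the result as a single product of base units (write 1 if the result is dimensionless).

m³·s⁻²

Gy = m²·s⁻².
Combining: m·Gy = m · (m²·s⁻²) = m³·s⁻².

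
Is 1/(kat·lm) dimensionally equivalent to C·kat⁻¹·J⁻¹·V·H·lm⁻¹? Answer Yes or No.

No

Left side:
  kat = s⁻¹·mol.
  So kat⁻¹ = s·mol⁻¹.
  lm = cd.
  So lm⁻¹ = cd⁻¹.
  Combining: kat⁻¹·lm⁻¹ = (s·mol⁻¹) · cd⁻¹ = s·mol⁻¹·cd⁻¹.
Right side:
  C = s·A.
  kat = s⁻¹·mol.
  So kat⁻¹ = s·mol⁻¹.
  J = kg·m²·s⁻².
  So J⁻¹ = kg⁻¹·m⁻²·s².
  V = kg·m²·s⁻³·A⁻¹.
  H = kg·m²·s⁻²·A⁻².
  lm = cd.
  So lm⁻¹ = cd⁻¹.
  Combining: C·kat⁻¹·J⁻¹·V·H·lm⁻¹ = (s·A) · (s·mol⁻¹) · (kg⁻¹·m⁻²·s²) · (kg·m²·s⁻³·A⁻¹) · (kg·m²·s⁻²·A⁻²) · cd⁻¹ = kg·m²·s⁻¹·A⁻²·mol⁻¹·cd⁻¹.
Left is s·mol⁻¹·cd⁻¹; right is kg·m²·s⁻¹·A⁻²·mol⁻¹·cd⁻¹ — different.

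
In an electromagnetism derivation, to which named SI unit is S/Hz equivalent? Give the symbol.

F

Hz = 1/s = s⁻¹ (frequency is cycles per second).
So Hz⁻¹ = s.
S = 1/Ω (conductance is reciprocal resistance),
    = kg⁻¹·m⁻²·s³·A².
Combining: Hz⁻¹·S = s · (kg⁻¹·m⁻²·s³·A²) = kg⁻¹·m⁻²·s⁴·A².
kg⁻¹·m⁻²·s⁴·A² is the base-SI form of the farad.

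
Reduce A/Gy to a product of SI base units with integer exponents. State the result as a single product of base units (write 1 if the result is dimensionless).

Gy = m²·s⁻².
So Gy⁻¹ = m⁻²·s².
Combining: A·Gy⁻¹ = A · (m⁻²·s²) = m⁻²·s²·A.

m⁻²·s²·A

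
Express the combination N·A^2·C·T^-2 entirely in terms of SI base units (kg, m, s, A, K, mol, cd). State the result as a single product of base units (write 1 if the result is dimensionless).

N = kg·m·s⁻².
C = s·A.
T = kg·s⁻²·A⁻¹.
So T⁻² = kg⁻²·s⁴·A².
Combining: N·A²·C·T⁻² = (kg·m·s⁻²) · A² · (s·A) · (kg⁻²·s⁴·A²) = kg⁻¹·m·s³·A⁵.

kg⁻¹·m·s³·A⁵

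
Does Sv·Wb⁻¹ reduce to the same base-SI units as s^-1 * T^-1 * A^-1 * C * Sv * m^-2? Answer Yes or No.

Left side:
  Sv = J/kg (equivalent dose = energy per mass),
      = m²·s⁻².
  Wb = V·s (flux: a volt is a weber per second),
      = kg·m²·s⁻²·A⁻¹.
  So Wb⁻¹ = kg⁻¹·m⁻²·s²·A.
  Combining: Sv·Wb⁻¹ = (m²·s⁻²) · (kg⁻¹·m⁻²·s²·A) = kg⁻¹·A.
Right side:
  T = Wb/m² (flux density = flux per area),
      = kg·s⁻²·A⁻¹.
  So T⁻¹ = kg⁻¹·s²·A.
  C = A·s = s·A (charge = current × time).
  Sv = J/kg (equivalent dose = energy per mass),
      = m²·s⁻².
  Combining: s⁻¹·T⁻¹·A⁻¹·C·Sv·m⁻² = s⁻¹ · (kg⁻¹·s²·A) · A⁻¹ · (s·A) · (m²·s⁻²) · m⁻² = kg⁻¹·A.
Both reduce to kg⁻¹·A.

Yes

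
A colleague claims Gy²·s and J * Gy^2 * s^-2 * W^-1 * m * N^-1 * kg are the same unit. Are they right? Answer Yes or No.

Yes

Left side:
  Gy = J/kg (absorbed dose = energy per mass),
      = m²·s⁻².
  So Gy² = m⁴·s⁻⁴.
  Combining: Gy²·s = (m⁴·s⁻⁴) · s = m⁴·s⁻³.
Right side:
  J = kg·m²·s⁻².
  Gy = m²·s⁻².
  So Gy² = m⁴·s⁻⁴.
  W = kg·m²·s⁻³.
  So W⁻¹ = kg⁻¹·m⁻²·s³.
  N = kg·m·s⁻².
  So N⁻¹ = kg⁻¹·m⁻¹·s².
  Combining: J·Gy²·s⁻²·W⁻¹·m·N⁻¹·kg = (kg·m²·s⁻²) · (m⁴·s⁻⁴) · s⁻² · (kg⁻¹·m⁻²·s³) · m · (kg⁻¹·m⁻¹·s²) · kg = m⁴·s⁻³.
Both reduce to m⁴·s⁻³.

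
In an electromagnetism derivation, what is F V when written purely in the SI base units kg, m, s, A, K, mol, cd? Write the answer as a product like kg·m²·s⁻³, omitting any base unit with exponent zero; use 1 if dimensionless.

s·A

F = kg⁻¹·m⁻²·s⁴·A².
V = kg·m²·s⁻³·A⁻¹.
Combining: F·V = (kg⁻¹·m⁻²·s⁴·A²) · (kg·m²·s⁻³·A⁻¹) = s·A.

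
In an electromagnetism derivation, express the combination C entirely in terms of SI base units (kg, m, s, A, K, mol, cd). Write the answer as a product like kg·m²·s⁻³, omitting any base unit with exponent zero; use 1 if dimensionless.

s·A

C = A·s = s·A (charge = current × time).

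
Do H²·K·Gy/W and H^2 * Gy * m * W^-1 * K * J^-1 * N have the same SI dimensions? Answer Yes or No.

Yes

Left side:
  H = Wb/A (inductance = flux per current),
      = kg·m²·s⁻²·A⁻².
  So H² = kg²·m⁴·s⁻⁴·A⁻⁴.
  W = J/s (power = energy per time),
      = kg·m²·s⁻³.
  So W⁻¹ = kg⁻¹·m⁻²·s³.
  Gy = J/kg (absorbed dose = energy per mass),
      = m²·s⁻².
  Combining: H²·K·W⁻¹·Gy = (kg²·m⁴·s⁻⁴·A⁻⁴) · K · (kg⁻¹·m⁻²·s³) · (m²·s⁻²) = kg·m⁴·s⁻³·A⁻⁴·K.
Right side:
  H = Wb/A (inductance = flux per current),
      = kg·m²·s⁻²·A⁻².
  So H² = kg²·m⁴·s⁻⁴·A⁻⁴.
  Gy = J/kg (absorbed dose = energy per mass),
      = m²·s⁻².
  W = J/s (power = energy per time),
      = kg·m²·s⁻³.
  So W⁻¹ = kg⁻¹·m⁻²·s³.
  J = N·m (work = force × distance),
      = kg·m²·s⁻².
  So J⁻¹ = kg⁻¹·m⁻²·s².
  N = kg·m/s² = kg·m·s⁻² (force = mass × acceleration).
  Combining: H²·Gy·m·W⁻¹·K·J⁻¹·N = (kg²·m⁴·s⁻⁴·A⁻⁴) · (m²·s⁻²) · m · (kg⁻¹·m⁻²·s³) · K · (kg⁻¹·m⁻²·s²) · (kg·m·s⁻²) = kg·m⁴·s⁻³·A⁻⁴·K.
Both reduce to kg·m⁴·s⁻³·A⁻⁴·K.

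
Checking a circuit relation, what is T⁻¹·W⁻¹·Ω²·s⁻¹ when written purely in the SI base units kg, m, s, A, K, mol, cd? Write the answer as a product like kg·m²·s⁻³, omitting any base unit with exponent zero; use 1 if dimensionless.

m²·s⁻²·A⁻³

T = Wb/m² (flux density = flux per area),
    = kg·s⁻²·A⁻¹.
So T⁻¹ = kg⁻¹·s²·A.
W = J/s (power = energy per time),
    = kg·m²·s⁻³.
So W⁻¹ = kg⁻¹·m⁻²·s³.
Ω = V/A (resistance = voltage per current),
    = kg·m²·s⁻³·A⁻².
So Ω² = kg²·m⁴·s⁻⁶·A⁻⁴.
Combining: T⁻¹·W⁻¹·Ω²·s⁻¹ = (kg⁻¹·s²·A) · (kg⁻¹·m⁻²·s³) · (kg²·m⁴·s⁻⁶·A⁻⁴) · s⁻¹ = m²·s⁻²·A⁻³.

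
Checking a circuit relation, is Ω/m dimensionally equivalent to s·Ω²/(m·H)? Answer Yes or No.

Left side:
  Ω = V/A (resistance = voltage per current),
      = kg·m²·s⁻³·A⁻².
  Combining: Ω·m⁻¹ = (kg·m²·s⁻³·A⁻²) · m⁻¹ = kg·m·s⁻³·A⁻².
Right side:
  Ω = V/A (resistance = voltage per current),
      = kg·m²·s⁻³·A⁻².
  So Ω² = kg²·m⁴·s⁻⁶·A⁻⁴.
  H = Wb/A (inductance = flux per current),
      = kg·m²·s⁻²·A⁻².
  So H⁻¹ = kg⁻¹·m⁻²·s²·A².
  Combining: m⁻¹·s·Ω²·H⁻¹ = m⁻¹ · s · (kg²·m⁴·s⁻⁶·A⁻⁴) · (kg⁻¹·m⁻²·s²·A²) = kg·m·s⁻³·A⁻².
Both reduce to kg·m·s⁻³·A⁻².

Yes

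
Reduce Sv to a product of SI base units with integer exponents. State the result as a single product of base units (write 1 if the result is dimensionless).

m²·s⁻²

Sv = J/kg (equivalent dose = energy per mass),
    = m²·s⁻².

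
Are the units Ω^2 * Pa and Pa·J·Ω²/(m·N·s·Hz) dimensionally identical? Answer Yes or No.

Yes

Left side:
  Ω = V/A (resistance = voltage per current),
      = kg·m²·s⁻³·A⁻².
  So Ω² = kg²·m⁴·s⁻⁶·A⁻⁴.
  Pa = N/m² (pressure = force per area),
      = kg·m⁻¹·s⁻².
  Combining: Ω²·Pa = (kg²·m⁴·s⁻⁶·A⁻⁴) · (kg·m⁻¹·s⁻²) = kg³·m³·s⁻⁸·A⁻⁴.
Right side:
  Pa = N/m² (pressure = force per area),
      = kg·m⁻¹·s⁻².
  J = N·m (work = force × distance),
      = kg·m²·s⁻².
  Ω = V/A (resistance = voltage per current),
      = kg·m²·s⁻³·A⁻².
  So Ω² = kg²·m⁴·s⁻⁶·A⁻⁴.
  N = kg·m/s² = kg·m·s⁻² (force = mass × acceleration).
  So N⁻¹ = kg⁻¹·m⁻¹·s².
  Hz = 1/s = s⁻¹ (frequency is cycles per second).
  So Hz⁻¹ = s.
  Combining: m⁻¹·Pa·J·Ω²·N⁻¹·s⁻¹·Hz⁻¹ = m⁻¹ · (kg·m⁻¹·s⁻²) · (kg·m²·s⁻²) · (kg²·m⁴·s⁻⁶·A⁻⁴) · (kg⁻¹·m⁻¹·s²) · s⁻¹ · s = kg³·m³·s⁻⁸·A⁻⁴.
Both reduce to kg³·m³·s⁻⁸·A⁻⁴.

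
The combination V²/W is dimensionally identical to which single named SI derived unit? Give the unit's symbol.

W = kg·m²·s⁻³.
So W⁻¹ = kg⁻¹·m⁻²·s³.
V = kg·m²·s⁻³·A⁻¹.
So V² = kg²·m⁴·s⁻⁶·A⁻².
Combining: W⁻¹·V² = (kg⁻¹·m⁻²·s³) · (kg²·m⁴·s⁻⁶·A⁻²) = kg·m²·s⁻³·A⁻².
kg·m²·s⁻³·A⁻² is the base-SI form of the ohm.

Ω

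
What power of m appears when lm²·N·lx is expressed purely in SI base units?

lm = cd·sr = cd (luminous flux; sr is dimensionless).
So lm² = cd².
N = kg·m/s² = kg·m·s⁻² (force = mass × acceleration).
lx = lm/m² (illuminance = luminous flux per area),
    = m⁻²·cd.
Combining: lm²·N·lx = cd² · (kg·m·s⁻²) · (m⁻²·cd) = kg·m⁻¹·s⁻²·cd³.
The exponent of m is -1.

-1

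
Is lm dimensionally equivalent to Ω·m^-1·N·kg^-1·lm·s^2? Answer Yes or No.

Left side:
  lm = cd.
Right side:
  Ω = kg·m²·s⁻³·A⁻².
  N = kg·m·s⁻².
  lm = cd.
  Combining: Ω·m⁻¹·N·kg⁻¹·lm·s² = (kg·m²·s⁻³·A⁻²) · m⁻¹ · (kg·m·s⁻²) · kg⁻¹ · cd · s² = kg·m²·s⁻³·A⁻²·cd.
Left is cd; right is kg·m²·s⁻³·A⁻²·cd — different.

No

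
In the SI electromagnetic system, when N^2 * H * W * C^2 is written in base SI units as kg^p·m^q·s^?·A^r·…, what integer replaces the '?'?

N = kg·m/s² = kg·m·s⁻² (force = mass × acceleration).
So N² = kg²·m²·s⁻⁴.
H = Wb/A (inductance = flux per current),
    = kg·m²·s⁻²·A⁻².
W = J/s (power = energy per time),
    = kg·m²·s⁻³.
C = A·s = s·A (charge = current × time).
So C² = s²·A².
Combining: N²·H·W·C² = (kg²·m²·s⁻⁴) · (kg·m²·s⁻²·A⁻²) · (kg·m²·s⁻³) · (s²·A²) = kg⁴·m⁶·s⁻⁷.
The exponent of s is -7.

-7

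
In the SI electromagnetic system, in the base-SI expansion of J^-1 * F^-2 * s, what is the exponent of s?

-5

J = kg·m²·s⁻².
So J⁻¹ = kg⁻¹·m⁻²·s².
F = kg⁻¹·m⁻²·s⁴·A².
So F⁻² = kg²·m⁴·s⁻⁸·A⁻⁴.
Combining: J⁻¹·F⁻²·s = (kg⁻¹·m⁻²·s²) · (kg²·m⁴·s⁻⁸·A⁻⁴) · s = kg·m²·s⁻⁵·A⁻⁴.
The exponent of s is -5.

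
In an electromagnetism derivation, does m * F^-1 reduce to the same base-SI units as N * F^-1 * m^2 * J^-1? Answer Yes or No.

Yes

Left side:
  F = C/V (capacitance = charge per voltage),
      = A·s/(kg·m²·s⁻³·A⁻¹) (substituting C and V),
      = kg⁻¹·m⁻²·s⁴·A².
  So F⁻¹ = kg·m²·s⁻⁴·A⁻².
  Combining: m·F⁻¹ = m · (kg·m²·s⁻⁴·A⁻²) = kg·m³·s⁻⁴·A⁻².
Right side:
  N = kg·m/s² = kg·m·s⁻² (force = mass × acceleration).
  F = C/V (capacitance = charge per voltage),
      = A·s/(kg·m²·s⁻³·A⁻¹) (substituting C and V),
      = kg⁻¹·m⁻²·s⁴·A².
  So F⁻¹ = kg·m²·s⁻⁴·A⁻².
  J = N·m (work = force × distance),
      = kg·m²·s⁻².
  So J⁻¹ = kg⁻¹·m⁻²·s².
  Combining: N·F⁻¹·m²·J⁻¹ = (kg·m·s⁻²) · (kg·m²·s⁻⁴·A⁻²) · m² · (kg⁻¹·m⁻²·s²) = kg·m³·s⁻⁴·A⁻².
Both reduce to kg·m³·s⁻⁴·A⁻².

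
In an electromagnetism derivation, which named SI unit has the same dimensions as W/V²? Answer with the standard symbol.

S

W = J/s (power = energy per time),
    = kg·m²·s⁻³.
V = W/A (potential = power per current),
    = kg·m²·s⁻³·A⁻¹.
So V⁻² = kg⁻²·m⁻⁴·s⁶·A².
Combining: W·V⁻² = (kg·m²·s⁻³) · (kg⁻²·m⁻⁴·s⁶·A²) = kg⁻¹·m⁻²·s³·A².
kg⁻¹·m⁻²·s³·A² is the base-SI form of the siemens.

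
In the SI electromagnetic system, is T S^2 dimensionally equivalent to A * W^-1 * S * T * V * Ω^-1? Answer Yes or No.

Left side:
  T = Wb/m² (flux density = flux per area),
      = kg·s⁻²·A⁻¹.
  S = 1/Ω (conductance is reciprocal resistance),
      = kg⁻¹·m⁻²·s³·A².
  So S² = kg⁻²·m⁻⁴·s⁶·A⁴.
  Combining: T·S² = (kg·s⁻²·A⁻¹) · (kg⁻²·m⁻⁴·s⁶·A⁴) = kg⁻¹·m⁻⁴·s⁴·A³.
Right side:
  W = kg·m²·s⁻³.
  So W⁻¹ = kg⁻¹·m⁻²·s³.
  S = kg⁻¹·m⁻²·s³·A².
  T = kg·s⁻²·A⁻¹.
  V = kg·m²·s⁻³·A⁻¹.
  Ω = kg·m²·s⁻³·A⁻².
  So Ω⁻¹ = kg⁻¹·m⁻²·s³·A².
  Combining: A·W⁻¹·S·T·V·Ω⁻¹ = A · (kg⁻¹·m⁻²·s³) · (kg⁻¹·m⁻²·s³·A²) · (kg·s⁻²·A⁻¹) · (kg·m²·s⁻³·A⁻¹) · (kg⁻¹·m⁻²·s³·A²) = kg⁻¹·m⁻⁴·s⁴·A³.
Both reduce to kg⁻¹·m⁻⁴·s⁴·A³.

Yes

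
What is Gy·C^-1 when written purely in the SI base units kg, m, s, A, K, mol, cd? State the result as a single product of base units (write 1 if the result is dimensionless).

m²·s⁻³·A⁻¹

Gy = m²·s⁻².
C = s·A.
So C⁻¹ = s⁻¹·A⁻¹.
Combining: Gy·C⁻¹ = (m²·s⁻²) · (s⁻¹·A⁻¹) = m²·s⁻³·A⁻¹.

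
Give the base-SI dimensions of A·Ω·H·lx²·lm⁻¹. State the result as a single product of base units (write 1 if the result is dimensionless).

Ω = V/A (resistance = voltage per current),
    = kg·m²·s⁻³·A⁻².
H = Wb/A (inductance = flux per current),
    = kg·m²·s⁻²·A⁻².
lx = lm/m² (illuminance = luminous flux per area),
    = m⁻²·cd.
So lx² = m⁻⁴·cd².
lm = cd·sr = cd (luminous flux; sr is dimensionless).
So lm⁻¹ = cd⁻¹.
Combining: A·Ω·H·lx²·lm⁻¹ = A · (kg·m²·s⁻³·A⁻²) · (kg·m²·s⁻²·A⁻²) · (m⁻⁴·cd²) · cd⁻¹ = kg²·s⁻⁵·A⁻³·cd.

kg²·s⁻⁵·A⁻³·cd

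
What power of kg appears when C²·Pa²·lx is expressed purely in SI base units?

C = A·s = s·A (charge = current × time).
So C² = s²·A².
Pa = N/m² (pressure = force per area),
    = kg·m⁻¹·s⁻².
So Pa² = kg²·m⁻²·s⁻⁴.
lx = lm/m² (illuminance = luminous flux per area),
    = m⁻²·cd.
Combining: C²·Pa²·lx = (s²·A²) · (kg²·m⁻²·s⁻⁴) · (m⁻²·cd) = kg²·m⁻⁴·s⁻²·A²·cd.
The exponent of kg is 2.

2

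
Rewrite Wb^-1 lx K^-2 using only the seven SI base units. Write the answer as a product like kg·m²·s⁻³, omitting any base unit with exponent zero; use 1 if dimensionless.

kg⁻¹·m⁻⁴·s²·A·K⁻²·cd

Wb = kg·m²·s⁻²·A⁻¹.
So Wb⁻¹ = kg⁻¹·m⁻²·s²·A.
lx = m⁻²·cd.
Combining: Wb⁻¹·lx·K⁻² = (kg⁻¹·m⁻²·s²·A) · (m⁻²·cd) · K⁻² = kg⁻¹·m⁻⁴·s²·A·K⁻²·cd.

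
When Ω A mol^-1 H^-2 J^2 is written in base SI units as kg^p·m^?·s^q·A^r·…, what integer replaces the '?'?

2

Ω = V/A (resistance = voltage per current),
    = kg·m²·s⁻³·A⁻².
H = Wb/A (inductance = flux per current),
    = kg·m²·s⁻²·A⁻².
So H⁻² = kg⁻²·m⁻⁴·s⁴·A⁴.
J = N·m (work = force × distance),
    = kg·m²·s⁻².
So J² = kg²·m⁴·s⁻⁴.
Combining: Ω·A·mol⁻¹·H⁻²·J² = (kg·m²·s⁻³·A⁻²) · A · mol⁻¹ · (kg⁻²·m⁻⁴·s⁴·A⁴) · (kg²·m⁴·s⁻⁴) = kg·m²·s⁻³·A³·mol⁻¹.
The exponent of m is 2.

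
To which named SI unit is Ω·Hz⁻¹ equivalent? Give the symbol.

H

Ω = kg·m²·s⁻³·A⁻².
Hz = s⁻¹.
So Hz⁻¹ = s.
Combining: Ω·Hz⁻¹ = (kg·m²·s⁻³·A⁻²) · s = kg·m²·s⁻²·A⁻².
kg·m²·s⁻²·A⁻² is the base-SI form of the henry.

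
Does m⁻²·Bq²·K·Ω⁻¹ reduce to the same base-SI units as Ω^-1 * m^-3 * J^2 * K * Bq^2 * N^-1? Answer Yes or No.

No

Left side:
  Bq = 1/s = s⁻¹ (activity is decays per second).
  So Bq² = s⁻².
  Ω = V/A (resistance = voltage per current),
      = kg·m²·s⁻³·A⁻².
  So Ω⁻¹ = kg⁻¹·m⁻²·s³·A².
  Combining: m⁻²·Bq²·K·Ω⁻¹ = m⁻² · s⁻² · K · (kg⁻¹·m⁻²·s³·A²) = kg⁻¹·m⁻⁴·s·A²·K.
Right side:
  Ω = kg·m²·s⁻³·A⁻².
  So Ω⁻¹ = kg⁻¹·m⁻²·s³·A².
  J = kg·m²·s⁻².
  So J² = kg²·m⁴·s⁻⁴.
  Bq = s⁻¹.
  So Bq² = s⁻².
  N = kg·m·s⁻².
  So N⁻¹ = kg⁻¹·m⁻¹·s².
  Combining: Ω⁻¹·m⁻³·J²·K·Bq²·N⁻¹ = (kg⁻¹·m⁻²·s³·A²) · m⁻³ · (kg²·m⁴·s⁻⁴) · K · s⁻² · (kg⁻¹·m⁻¹·s²) = m⁻²·s⁻¹·A²·K.
Left is kg⁻¹·m⁻⁴·s·A²·K; right is m⁻²·s⁻¹·A²·K — different.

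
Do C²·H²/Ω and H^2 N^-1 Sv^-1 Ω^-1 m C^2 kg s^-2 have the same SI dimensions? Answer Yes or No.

Left side:
  C = A·s = s·A (charge = current × time).
  So C² = s²·A².
  Ω = V/A (resistance = voltage per current),
      = kg·m²·s⁻³·A⁻².
  So Ω⁻¹ = kg⁻¹·m⁻²·s³·A².
  H = Wb/A (inductance = flux per current),
      = kg·m²·s⁻²·A⁻².
  So H² = kg²·m⁴·s⁻⁴·A⁻⁴.
  Combining: C²·Ω⁻¹·H² = (s²·A²) · (kg⁻¹·m⁻²·s³·A²) · (kg²·m⁴·s⁻⁴·A⁻⁴) = kg·m²·s.
Right side:
  H = Wb/A (inductance = flux per current),
      = kg·m²·s⁻²·A⁻².
  So H² = kg²·m⁴·s⁻⁴·A⁻⁴.
  N = kg·m/s² = kg·m·s⁻² (force = mass × acceleration).
  So N⁻¹ = kg⁻¹·m⁻¹·s².
  Sv = J/kg (equivalent dose = energy per mass),
      = m²·s⁻².
  So Sv⁻¹ = m⁻²·s².
  Ω = V/A (resistance = voltage per current),
      = kg·m²·s⁻³·A⁻².
  So Ω⁻¹ = kg⁻¹·m⁻²·s³·A².
  C = A·s = s·A (charge = current × time).
  So C² = s²·A².
  Combining: H²·N⁻¹·Sv⁻¹·Ω⁻¹·m·C²·kg·s⁻² = (kg²·m⁴·s⁻⁴·A⁻⁴) · (kg⁻¹·m⁻¹·s²) · (m⁻²·s²) · (kg⁻¹·m⁻²·s³·A²) · m · (s²·A²) · kg · s⁻² = kg·s³.
Left is kg·m²·s; right is kg·s³ — different.

No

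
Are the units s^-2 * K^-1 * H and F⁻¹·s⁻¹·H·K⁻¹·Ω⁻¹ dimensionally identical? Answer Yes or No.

Yes

Left side:
  H = kg·m²·s⁻²·A⁻².
  Combining: s⁻²·K⁻¹·H = s⁻² · K⁻¹ · (kg·m²·s⁻²·A⁻²) = kg·m²·s⁻⁴·A⁻²·K⁻¹.
Right side:
  F = C/V (capacitance = charge per voltage),
      = A·s/(kg·m²·s⁻³·A⁻¹) (substituting C and V),
      = kg⁻¹·m⁻²·s⁴·A².
  So F⁻¹ = kg·m²·s⁻⁴·A⁻².
  H = Wb/A (inductance = flux per current),
      = kg·m²·s⁻²·A⁻².
  Ω = V/A (resistance = voltage per current),
      = kg·m²·s⁻³·A⁻².
  So Ω⁻¹ = kg⁻¹·m⁻²·s³·A².
  Combining: F⁻¹·s⁻¹·H·K⁻¹·Ω⁻¹ = (kg·m²·s⁻⁴·A⁻²) · s⁻¹ · (kg·m²·s⁻²·A⁻²) · K⁻¹ · (kg⁻¹·m⁻²·s³·A²) = kg·m²·s⁻⁴·A⁻²·K⁻¹.
Both reduce to kg·m²·s⁻⁴·A⁻²·K⁻¹.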